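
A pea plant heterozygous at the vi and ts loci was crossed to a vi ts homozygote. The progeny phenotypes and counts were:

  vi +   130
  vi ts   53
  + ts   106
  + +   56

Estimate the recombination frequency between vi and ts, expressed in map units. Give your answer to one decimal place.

The two most frequent classes, + ts (106) and vi + (130), are the parental types, so the F1 was + ts / vi +.
The recombinant classes are + + and vi ts: 56 + 53 = 109.
Recombination frequency = 109/345 = 0.3159 ≈ 31.6%, i.e. 31.6 map units.

31.6 map units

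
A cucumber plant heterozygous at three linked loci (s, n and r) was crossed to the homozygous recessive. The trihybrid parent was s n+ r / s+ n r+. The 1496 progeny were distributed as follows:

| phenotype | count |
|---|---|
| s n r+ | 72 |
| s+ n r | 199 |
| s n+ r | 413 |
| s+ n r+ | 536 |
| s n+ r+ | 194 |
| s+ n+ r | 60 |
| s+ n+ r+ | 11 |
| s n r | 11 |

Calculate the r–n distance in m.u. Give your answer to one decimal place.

27.7 m.u.

The two rarest classes, s n r and s+ n+ r+, are the double crossovers. Comparing them with the parentals, only the n allele has switched, so n is the middle locus and the order is s – n – r.
Crossovers in the n–r interval produce the single-crossover classes s n+ r+ and s+ n r (194 + 199 = 393) plus the double crossovers (22).
RF(n–r) = (393 + 22) / 1496 = 415/1496 = 0.2774 → 27.7 m.u.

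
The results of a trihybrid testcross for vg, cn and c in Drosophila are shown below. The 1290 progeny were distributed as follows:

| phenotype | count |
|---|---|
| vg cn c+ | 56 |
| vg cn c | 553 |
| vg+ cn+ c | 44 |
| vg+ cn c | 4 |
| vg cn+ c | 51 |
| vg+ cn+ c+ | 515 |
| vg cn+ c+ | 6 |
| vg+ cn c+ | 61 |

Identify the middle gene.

The two most frequent reciprocal classes, vg cn c and vg+ cn+ c+, are the parental types, so the F1 was vg cn c / vg+ cn+ c+.
The two rarest classes, vg+ cn c and vg cn+ c+, are the double crossovers. Comparing them with the parentals, only the vg allele has switched, so vg is the middle locus and the order is c – vg – cn.

vg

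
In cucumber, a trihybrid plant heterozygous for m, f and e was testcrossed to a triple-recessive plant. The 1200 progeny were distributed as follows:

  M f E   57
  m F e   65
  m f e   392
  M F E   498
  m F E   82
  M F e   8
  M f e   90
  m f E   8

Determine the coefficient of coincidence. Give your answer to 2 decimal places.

The two most frequent reciprocal classes, m f e and M F E, are the parental types, so the F1 was m f e / M F E.
The two rarest classes, m f E and M F e, are the double crossovers. Comparing them with the parentals, only the e allele has switched, so e is the middle locus and the order is m – e – f.
m–e: (172 + 16)/1200 = 0.1567; e–f: (122 + 16)/1200 = 0.1150.
Expected DCO frequency = 0.1567 × 0.1150 ≈ 0.01802; observed = 16/1200 ≈ 0.01333.
Coefficient of coincidence = 0.01333/0.01802 ≈ 0.74.

0.74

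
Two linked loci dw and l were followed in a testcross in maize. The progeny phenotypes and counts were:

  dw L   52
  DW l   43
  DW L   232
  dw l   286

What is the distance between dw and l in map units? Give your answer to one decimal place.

15.5 map units

The two most frequent classes, DW L (232) and dw l (286), are the parental types, so the F1 was DW L / dw l.
The recombinant classes are DW l and dw L: 43 + 52 = 95.
Recombination frequency = 95/613 = 0.1550 ≈ 15.5%, i.e. 15.5 map units.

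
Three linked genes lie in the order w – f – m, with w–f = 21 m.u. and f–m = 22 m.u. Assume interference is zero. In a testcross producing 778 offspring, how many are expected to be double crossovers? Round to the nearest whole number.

36

Map distances give recombination frequencies of 0.210 and 0.220 for the two intervals.
With no interference, expected double-crossover frequency = 0.210 × 0.220 = 0.04620.
Expected number = 0.04620 × 778 = 35.94 ≈ 36.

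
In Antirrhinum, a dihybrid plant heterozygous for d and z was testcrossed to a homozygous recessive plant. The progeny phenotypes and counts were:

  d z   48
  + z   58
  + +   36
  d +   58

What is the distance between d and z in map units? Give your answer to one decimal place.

The two most frequent classes, + z (58) and d + (58), are the parental types, so the F1 was + z / d +.
The recombinant classes are + + and d z: 36 + 48 = 84.
Recombination frequency = 84/200 = 0.4200 ≈ 42.0%, i.e. 42.0 map units.

42.0 map units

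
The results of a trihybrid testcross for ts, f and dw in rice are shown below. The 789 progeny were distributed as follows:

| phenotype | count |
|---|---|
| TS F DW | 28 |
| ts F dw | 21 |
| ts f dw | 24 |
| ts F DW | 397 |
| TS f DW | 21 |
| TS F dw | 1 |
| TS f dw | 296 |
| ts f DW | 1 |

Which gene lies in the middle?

The two most frequent reciprocal classes, TS f dw and ts F DW, are the parental types, so the F1 was TS f dw / ts F DW.
The two rarest classes, TS F dw and ts f DW, are the double crossovers. Comparing them with the parentals, only the f allele has switched, so f is the middle locus and the order is ts – f – dw.

f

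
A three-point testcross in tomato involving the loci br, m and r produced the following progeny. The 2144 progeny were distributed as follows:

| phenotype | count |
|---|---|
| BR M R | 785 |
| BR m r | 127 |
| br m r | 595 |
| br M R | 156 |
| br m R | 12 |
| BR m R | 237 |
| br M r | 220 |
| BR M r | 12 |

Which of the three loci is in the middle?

The two most frequent reciprocal classes, BR M R and br m r, are the parental types, so the F1 was BR M R / br m r.
The two rarest classes, BR M r and br m R, are the double crossovers. Comparing them with the parentals, only the r allele has switched, so r is the middle locus and the order is br – r – m.

r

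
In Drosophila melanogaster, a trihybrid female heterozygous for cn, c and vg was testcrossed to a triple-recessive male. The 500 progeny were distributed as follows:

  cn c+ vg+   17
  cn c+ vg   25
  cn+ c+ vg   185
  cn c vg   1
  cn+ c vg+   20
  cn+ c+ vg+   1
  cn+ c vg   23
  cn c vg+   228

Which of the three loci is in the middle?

vg

The two most frequent reciprocal classes, cn c vg+ and cn+ c+ vg, are the parental types, so the F1 was cn c vg+ / cn+ c+ vg.
The two rarest classes, cn c vg and cn+ c+ vg+, are the double crossovers. Comparing them with the parentals, only the vg allele has switched, so vg is the middle locus and the order is cn – vg – c.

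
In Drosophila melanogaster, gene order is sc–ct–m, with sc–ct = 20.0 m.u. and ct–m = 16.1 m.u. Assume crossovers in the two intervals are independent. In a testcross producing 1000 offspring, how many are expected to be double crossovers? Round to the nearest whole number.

32

Map distances give recombination frequencies of 0.200 and 0.161 for the two intervals.
With no interference, expected double-crossover frequency = 0.200 × 0.161 = 0.03220.
Expected number = 0.03220 × 1000 = 32.20 ≈ 32.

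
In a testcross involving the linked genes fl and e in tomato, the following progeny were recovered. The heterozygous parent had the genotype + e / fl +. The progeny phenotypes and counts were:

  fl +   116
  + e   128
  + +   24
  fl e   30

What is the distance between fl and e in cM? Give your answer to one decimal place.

18.1 cM

The recombinant classes are + + and fl e: 24 + 30 = 54.
Recombination frequency = 54/298 = 0.1812 ≈ 18.1%, i.e. 18.1 cM.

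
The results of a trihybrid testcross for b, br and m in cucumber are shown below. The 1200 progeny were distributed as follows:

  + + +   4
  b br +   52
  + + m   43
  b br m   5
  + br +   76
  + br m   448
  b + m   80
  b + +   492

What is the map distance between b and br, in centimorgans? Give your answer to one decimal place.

The two most frequent reciprocal classes, b + + and + br m, are the parental types, so the F1 was b + + / + br m.
The two rarest classes, + + + and b br m, are the double crossovers. Comparing them with the parentals, only the b allele has switched, so b is the middle locus and the order is br – b – m.
Crossovers in the br–b interval produce the single-crossover classes b br + and + + m (52 + 43 = 95) plus the double crossovers (9).
RF(br–b) = (95 + 9) / 1200 = 104/1200 = 0.0867 → 8.7 centimorgans.

8.7 centimorgans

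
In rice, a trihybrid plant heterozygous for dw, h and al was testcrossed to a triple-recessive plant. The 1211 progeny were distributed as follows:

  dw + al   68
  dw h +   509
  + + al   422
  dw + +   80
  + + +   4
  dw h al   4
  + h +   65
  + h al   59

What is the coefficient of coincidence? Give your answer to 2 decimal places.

The two most frequent reciprocal classes, dw h + and + + al, are the parental types, so the F1 was dw h + / + + al.
The two rarest classes, dw h al and + + +, are the double crossovers. Comparing them with the parentals, only the al allele has switched, so al is the middle locus and the order is dw – al – h.
dw–al: (133 + 8)/1211 = 0.1164; al–h: (139 + 8)/1211 = 0.1214.
Expected DCO frequency = 0.1164 × 0.1214 ≈ 0.01413; observed = 8/1211 ≈ 0.00661.
Coefficient of coincidence = 0.00661/0.01413 ≈ 0.47.

0.47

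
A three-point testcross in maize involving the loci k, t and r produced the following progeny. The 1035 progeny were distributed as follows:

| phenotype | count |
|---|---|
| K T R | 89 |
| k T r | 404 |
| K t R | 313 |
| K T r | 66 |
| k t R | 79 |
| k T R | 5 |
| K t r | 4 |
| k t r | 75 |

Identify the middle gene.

The two most frequent reciprocal classes, K t R and k T r, are the parental types, so the F1 was K t R / k T r.
The two rarest classes, K t r and k T R, are the double crossovers. Comparing them with the parentals, only the r allele has switched, so r is the middle locus and the order is k – r – t.

r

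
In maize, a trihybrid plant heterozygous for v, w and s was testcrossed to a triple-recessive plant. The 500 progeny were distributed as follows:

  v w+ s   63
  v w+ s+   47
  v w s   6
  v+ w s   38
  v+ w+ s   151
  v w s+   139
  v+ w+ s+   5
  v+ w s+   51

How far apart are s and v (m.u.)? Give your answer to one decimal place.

25.0 m.u.

The two most frequent reciprocal classes, v w s+ and v+ w+ s, are the parental types, so the F1 was v w s+ / v+ w+ s.
The two rarest classes, v w s and v+ w+ s+, are the double crossovers. Comparing them with the parentals, only the s allele has switched, so s is the middle locus and the order is w – s – v.
Crossovers in the s–v interval produce the single-crossover classes v+ w s+ and v w+ s (51 + 63 = 114) plus the double crossovers (11).
RF(s–v) = (114 + 11) / 500 = 125/500 = 0.2500 → 25.0 m.u.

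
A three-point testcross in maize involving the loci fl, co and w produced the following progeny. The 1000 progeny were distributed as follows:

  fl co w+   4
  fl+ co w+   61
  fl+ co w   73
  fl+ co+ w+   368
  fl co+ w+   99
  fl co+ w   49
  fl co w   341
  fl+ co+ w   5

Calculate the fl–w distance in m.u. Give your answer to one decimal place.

18.1 m.u.

The two most frequent reciprocal classes, fl co w and fl+ co+ w+, are the parental types, so the F1 was fl co w / fl+ co+ w+.
The two rarest classes, fl co w+ and fl+ co+ w, are the double crossovers. Comparing them with the parentals, only the w allele has switched, so w is the middle locus and the order is fl – w – co.
Crossovers in the fl–w interval produce the single-crossover classes fl+ co w and fl co+ w+ (73 + 99 = 172) plus the double crossovers (9).
RF(fl–w) = (172 + 9) / 1000 = 181/1000 = 0.1810 → 18.1 m.u.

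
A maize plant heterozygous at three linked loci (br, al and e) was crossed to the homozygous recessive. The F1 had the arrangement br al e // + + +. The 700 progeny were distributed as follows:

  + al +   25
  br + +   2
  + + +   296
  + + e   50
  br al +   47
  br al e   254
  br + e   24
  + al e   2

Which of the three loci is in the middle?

br

The two rarest classes, + al e and br + +, are the double crossovers. Comparing them with the parentals, only the br allele has switched, so br is the middle locus and the order is al – br – e.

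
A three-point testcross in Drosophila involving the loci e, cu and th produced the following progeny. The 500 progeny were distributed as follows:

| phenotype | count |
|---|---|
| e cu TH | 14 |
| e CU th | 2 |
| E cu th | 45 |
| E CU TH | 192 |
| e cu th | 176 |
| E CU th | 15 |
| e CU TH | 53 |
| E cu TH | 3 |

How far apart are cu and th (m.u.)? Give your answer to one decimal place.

The two most frequent reciprocal classes, e cu th and E CU TH, are the parental types, so the F1 was e cu th / E CU TH.
The two rarest classes, e CU th and E cu TH, are the double crossovers. Comparing them with the parentals, only the cu allele has switched, so cu is the middle locus and the order is th – cu – e.
Crossovers in the th–cu interval produce the single-crossover classes e cu TH and E CU th (14 + 15 = 29) plus the double crossovers (5).
RF(th–cu) = (29 + 5) / 500 = 34/500 = 0.0680 → 6.8 m.u.

6.8 m.u.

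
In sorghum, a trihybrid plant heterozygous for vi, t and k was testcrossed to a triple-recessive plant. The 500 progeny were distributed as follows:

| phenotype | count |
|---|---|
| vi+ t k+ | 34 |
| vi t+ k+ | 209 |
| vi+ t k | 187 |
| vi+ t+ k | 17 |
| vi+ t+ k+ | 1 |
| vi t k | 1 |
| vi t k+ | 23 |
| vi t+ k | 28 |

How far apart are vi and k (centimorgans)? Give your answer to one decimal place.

The two most frequent reciprocal classes, vi+ t k and vi t+ k+, are the parental types, so the F1 was vi+ t k / vi t+ k+.
The two rarest classes, vi t k and vi+ t+ k+, are the double crossovers. Comparing them with the parentals, only the vi allele has switched, so vi is the middle locus and the order is k – vi – t.
Crossovers in the k–vi interval produce the single-crossover classes vi+ t k+ and vi t+ k (34 + 28 = 62) plus the double crossovers (2).
RF(k–vi) = (62 + 2) / 500 = 64/500 = 0.1280 → 12.8 centimorgans.

12.8 centimorgans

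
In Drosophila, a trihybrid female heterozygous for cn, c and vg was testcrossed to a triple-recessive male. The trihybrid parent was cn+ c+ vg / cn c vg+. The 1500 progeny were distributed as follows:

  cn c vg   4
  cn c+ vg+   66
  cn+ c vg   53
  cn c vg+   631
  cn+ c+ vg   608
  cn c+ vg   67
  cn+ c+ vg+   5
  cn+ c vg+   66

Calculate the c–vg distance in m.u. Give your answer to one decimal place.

The two rarest classes, cn+ c+ vg+ and cn c vg, are the double crossovers. Comparing them with the parentals, only the vg allele has switched, so vg is the middle locus and the order is cn – vg – c.
Crossovers in the vg–c interval produce the single-crossover classes cn+ c vg and cn c+ vg+ (53 + 66 = 119) plus the double crossovers (9).
RF(vg–c) = (119 + 9) / 1500 = 128/1500 = 0.0853 → 8.5 m.u.

8.5 m.u.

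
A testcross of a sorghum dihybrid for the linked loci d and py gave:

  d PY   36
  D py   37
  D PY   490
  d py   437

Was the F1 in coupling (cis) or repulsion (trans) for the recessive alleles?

cis

The two most frequent classes are D PY (490) and d py (437); these are the parental (non-recombinant) types.
So the F1 carried D PY on one chromosome and d py on the other — the recessive alleles are on the same chromosome (cis / coupling).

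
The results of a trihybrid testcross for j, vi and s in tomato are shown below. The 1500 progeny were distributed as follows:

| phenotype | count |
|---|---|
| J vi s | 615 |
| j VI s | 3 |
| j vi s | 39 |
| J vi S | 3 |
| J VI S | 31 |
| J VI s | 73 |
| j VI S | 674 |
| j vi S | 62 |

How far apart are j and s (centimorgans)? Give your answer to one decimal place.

5.1 centimorgans

The two most frequent reciprocal classes, j VI S and J vi s, are the parental types, so the F1 was j VI S / J vi s.
The two rarest classes, j VI s and J vi S, are the double crossovers. Comparing them with the parentals, only the s allele has switched, so s is the middle locus and the order is j – s – vi.
Crossovers in the j–s interval produce the single-crossover classes J VI S and j vi s (31 + 39 = 70) plus the double crossovers (6).
RF(j–s) = (70 + 6) / 1500 = 76/1500 = 0.0507 → 5.1 centimorgans.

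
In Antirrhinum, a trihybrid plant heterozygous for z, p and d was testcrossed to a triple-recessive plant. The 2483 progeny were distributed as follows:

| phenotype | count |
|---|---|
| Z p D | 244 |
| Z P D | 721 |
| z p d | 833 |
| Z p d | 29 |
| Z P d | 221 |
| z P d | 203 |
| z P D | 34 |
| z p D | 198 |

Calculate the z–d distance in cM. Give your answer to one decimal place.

The two most frequent reciprocal classes, z p d and Z P D, are the parental types, so the F1 was z p d / Z P D.
The two rarest classes, Z p d and z P D, are the double crossovers. Comparing them with the parentals, only the z allele has switched, so z is the middle locus and the order is d – z – p.
Crossovers in the d–z interval produce the single-crossover classes z p D and Z P d (198 + 221 = 419) plus the double crossovers (63).
RF(d–z) = (419 + 63) / 2483 = 482/2483 = 0.1941 → 19.4 cM.

19.4 cM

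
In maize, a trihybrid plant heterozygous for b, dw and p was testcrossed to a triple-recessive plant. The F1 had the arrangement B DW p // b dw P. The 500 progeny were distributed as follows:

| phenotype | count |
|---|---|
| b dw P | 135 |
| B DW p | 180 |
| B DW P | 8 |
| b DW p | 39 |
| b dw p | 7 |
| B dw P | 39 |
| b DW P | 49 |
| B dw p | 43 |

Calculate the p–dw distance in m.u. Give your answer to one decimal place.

21.4 m.u.

The two rarest classes, B DW P and b dw p, are the double crossovers. Comparing them with the parentals, only the p allele has switched, so p is the middle locus and the order is b – p – dw.
Crossovers in the p–dw interval produce the single-crossover classes B dw p and b DW P (43 + 49 = 92) plus the double crossovers (15).
RF(p–dw) = (92 + 15) / 500 = 107/500 = 0.2140 → 21.4 m.u.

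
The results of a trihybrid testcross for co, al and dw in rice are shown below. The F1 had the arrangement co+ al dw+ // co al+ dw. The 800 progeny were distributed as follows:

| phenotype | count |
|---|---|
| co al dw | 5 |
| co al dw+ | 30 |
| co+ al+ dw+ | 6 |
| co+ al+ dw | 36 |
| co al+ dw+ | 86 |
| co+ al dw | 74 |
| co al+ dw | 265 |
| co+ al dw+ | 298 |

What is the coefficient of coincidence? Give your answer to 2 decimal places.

The two rarest classes, co+ al+ dw+ and co al dw, are the double crossovers. Comparing them with the parentals, only the al allele has switched, so al is the middle locus and the order is dw – al – co.
dw–al: (160 + 11)/800 = 0.2137; al–co: (66 + 11)/800 = 0.0963.
Expected DCO frequency = 0.2137 × 0.0963 ≈ 0.02058; observed = 11/800 ≈ 0.01375.
Coefficient of coincidence = 0.01375/0.02058 ≈ 0.67.

0.67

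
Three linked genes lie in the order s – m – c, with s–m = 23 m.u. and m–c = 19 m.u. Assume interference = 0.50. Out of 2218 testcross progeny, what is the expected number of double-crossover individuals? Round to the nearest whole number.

48

Map distances give recombination frequencies of 0.230 and 0.190 for the two intervals.
With interference 0.50 (so coincidence = 0.50), expected double-crossover frequency = 0.230 × 0.190 × 0.50 = 0.02185.
Expected number = 0.02185 × 2218 = 48.46 ≈ 48.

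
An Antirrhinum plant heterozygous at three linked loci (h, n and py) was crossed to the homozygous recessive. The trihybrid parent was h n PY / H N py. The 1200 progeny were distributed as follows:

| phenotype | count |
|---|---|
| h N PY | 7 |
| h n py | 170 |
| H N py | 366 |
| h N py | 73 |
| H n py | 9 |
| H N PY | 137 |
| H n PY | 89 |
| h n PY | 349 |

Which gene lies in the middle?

n

The two rarest classes, h N PY and H n py, are the double crossovers. Comparing them with the parentals, only the n allele has switched, so n is the middle locus and the order is h – n – py.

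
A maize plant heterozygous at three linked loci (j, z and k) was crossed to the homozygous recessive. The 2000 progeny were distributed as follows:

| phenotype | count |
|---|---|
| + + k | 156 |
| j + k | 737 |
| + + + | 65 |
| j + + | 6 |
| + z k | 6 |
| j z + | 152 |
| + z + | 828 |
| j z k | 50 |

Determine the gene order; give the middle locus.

The two most frequent reciprocal classes, + z + and j + k, are the parental types, so the F1 was + z + / j + k.
The two rarest classes, + z k and j + +, are the double crossovers. Comparing them with the parentals, only the k allele has switched, so k is the middle locus and the order is j – k – z.

k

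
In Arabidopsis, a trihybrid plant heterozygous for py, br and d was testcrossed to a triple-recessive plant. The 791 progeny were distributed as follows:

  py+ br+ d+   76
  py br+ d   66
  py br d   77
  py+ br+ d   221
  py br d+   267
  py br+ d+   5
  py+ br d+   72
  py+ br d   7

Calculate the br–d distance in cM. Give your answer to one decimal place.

The two most frequent reciprocal classes, py br d+ and py+ br+ d, are the parental types, so the F1 was py br d+ / py+ br+ d.
The two rarest classes, py br+ d+ and py+ br d, are the double crossovers. Comparing them with the parentals, only the br allele has switched, so br is the middle locus and the order is d – br – py.
Crossovers in the d–br interval produce the single-crossover classes py br d and py+ br+ d+ (77 + 76 = 153) plus the double crossovers (12).
RF(d–br) = (153 + 12) / 791 = 165/791 = 0.2086 → 20.9 cM.

20.9 cM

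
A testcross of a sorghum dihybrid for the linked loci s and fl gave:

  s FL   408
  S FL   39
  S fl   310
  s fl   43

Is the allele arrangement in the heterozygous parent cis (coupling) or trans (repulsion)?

trans

The two most frequent classes are S fl (310) and s FL (408); these are the parental (non-recombinant) types.
So the F1 carried S fl on one chromosome and s FL on the other — the recessive alleles are on opposite chromosomes (trans / repulsion).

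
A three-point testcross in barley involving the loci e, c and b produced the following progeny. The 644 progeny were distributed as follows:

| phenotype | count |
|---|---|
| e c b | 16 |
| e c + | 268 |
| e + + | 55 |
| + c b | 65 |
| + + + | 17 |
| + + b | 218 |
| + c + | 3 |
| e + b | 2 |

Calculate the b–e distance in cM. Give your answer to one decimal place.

The two most frequent reciprocal classes, + + b and e c +, are the parental types, so the F1 was + + b / e c +.
The two rarest classes, e + b and + c +, are the double crossovers. Comparing them with the parentals, only the e allele has switched, so e is the middle locus and the order is c – e – b.
Crossovers in the e–b interval produce the single-crossover classes + + + and e c b (17 + 16 = 33) plus the double crossovers (5).
RF(e–b) = (33 + 5) / 644 = 38/644 = 0.0590 → 5.9 cM.

5.9 cM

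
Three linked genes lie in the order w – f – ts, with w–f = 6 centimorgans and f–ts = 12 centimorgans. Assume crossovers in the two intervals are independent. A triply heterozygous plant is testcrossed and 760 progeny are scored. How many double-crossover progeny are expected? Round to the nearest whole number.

5

Map distances give recombination frequencies of 0.060 and 0.120 for the two intervals.
With no interference, expected double-crossover frequency = 0.060 × 0.120 = 0.00720.
Expected number = 0.00720 × 760 = 5.47 ≈ 5.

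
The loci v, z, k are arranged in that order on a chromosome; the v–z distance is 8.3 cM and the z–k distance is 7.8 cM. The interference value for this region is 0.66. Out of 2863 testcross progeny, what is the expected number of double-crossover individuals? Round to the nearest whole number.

Map distances give recombination frequencies of 0.083 and 0.078 for the two intervals.
With interference 0.66 (so coincidence = 0.34), expected double-crossover frequency = 0.083 × 0.078 × 0.34 = 0.00220.
Expected number = 0.00220 × 2863 = 6.30 ≈ 6.

6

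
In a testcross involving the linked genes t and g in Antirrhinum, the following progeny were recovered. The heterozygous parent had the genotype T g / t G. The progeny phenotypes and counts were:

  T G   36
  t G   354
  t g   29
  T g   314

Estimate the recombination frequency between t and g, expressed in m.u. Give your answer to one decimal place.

8.9 m.u.

The recombinant classes are T G and t g: 36 + 29 = 65.
Recombination frequency = 65/733 = 0.0887 ≈ 8.9%, i.e. 8.9 m.u.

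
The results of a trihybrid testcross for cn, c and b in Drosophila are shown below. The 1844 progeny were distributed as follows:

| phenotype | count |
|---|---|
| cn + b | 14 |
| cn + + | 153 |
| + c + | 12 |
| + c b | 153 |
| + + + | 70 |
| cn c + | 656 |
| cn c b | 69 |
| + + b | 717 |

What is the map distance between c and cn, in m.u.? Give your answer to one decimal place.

18.0 m.u.

The two most frequent reciprocal classes, + + b and cn c +, are the parental types, so the F1 was + + b / cn c +.
The two rarest classes, cn + b and + c +, are the double crossovers. Comparing them with the parentals, only the cn allele has switched, so cn is the middle locus and the order is b – cn – c.
Crossovers in the cn–c interval produce the single-crossover classes + c b and cn + + (153 + 153 = 306) plus the double crossovers (26).
RF(cn–c) = (306 + 26) / 1844 = 332/1844 = 0.1800 → 18.0 m.u.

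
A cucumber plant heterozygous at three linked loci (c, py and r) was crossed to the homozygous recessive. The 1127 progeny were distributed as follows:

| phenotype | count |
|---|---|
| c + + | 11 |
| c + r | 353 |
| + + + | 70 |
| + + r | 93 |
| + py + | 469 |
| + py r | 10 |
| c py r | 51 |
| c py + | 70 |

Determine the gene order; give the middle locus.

The two most frequent reciprocal classes, + py + and c + r, are the parental types, so the F1 was + py + / c + r.
The two rarest classes, + py r and c + +, are the double crossovers. Comparing them with the parentals, only the r allele has switched, so r is the middle locus and the order is c – r – py.

r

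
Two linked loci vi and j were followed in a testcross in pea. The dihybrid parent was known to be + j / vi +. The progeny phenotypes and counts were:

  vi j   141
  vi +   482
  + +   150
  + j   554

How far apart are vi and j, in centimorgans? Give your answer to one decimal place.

The recombinant classes are + + and vi j: 150 + 141 = 291.
Recombination frequency = 291/1327 = 0.2193 ≈ 21.9%, i.e. 21.9 centimorgans.

21.9 centimorgans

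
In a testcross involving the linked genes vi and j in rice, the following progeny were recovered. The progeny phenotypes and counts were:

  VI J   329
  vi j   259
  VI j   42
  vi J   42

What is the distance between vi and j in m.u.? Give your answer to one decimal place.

12.5 m.u.

The two most frequent classes, VI J (329) and vi j (259), are the parental types, so the F1 was VI J / vi j.
The recombinant classes are VI j and vi J: 42 + 42 = 84.
Recombination frequency = 84/672 = 0.1250 ≈ 12.5%, i.e. 12.5 m.u.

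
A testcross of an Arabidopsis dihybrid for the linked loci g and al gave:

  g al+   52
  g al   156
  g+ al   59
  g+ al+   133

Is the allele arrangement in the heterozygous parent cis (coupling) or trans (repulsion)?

cis

The two most frequent classes are g+ al+ (133) and g al (156); these are the parental (non-recombinant) types.
So the F1 carried g+ al+ on one chromosome and g al on the other — the recessive alleles are on the same chromosome (cis / coupling).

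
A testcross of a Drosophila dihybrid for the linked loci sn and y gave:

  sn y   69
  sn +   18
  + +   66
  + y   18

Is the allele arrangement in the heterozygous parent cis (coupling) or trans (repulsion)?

The two most frequent classes are + + (66) and sn y (69); these are the parental (non-recombinant) types.
So the F1 carried + + on one chromosome and sn y on the other — the recessive alleles are on the same chromosome (cis / coupling).

cis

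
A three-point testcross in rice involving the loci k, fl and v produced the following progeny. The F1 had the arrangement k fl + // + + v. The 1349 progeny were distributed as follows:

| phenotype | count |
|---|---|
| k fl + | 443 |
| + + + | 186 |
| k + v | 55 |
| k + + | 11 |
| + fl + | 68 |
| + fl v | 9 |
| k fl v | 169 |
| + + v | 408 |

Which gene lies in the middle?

The two rarest classes, k + + and + fl v, are the double crossovers. Comparing them with the parentals, only the fl allele has switched, so fl is the middle locus and the order is v – fl – k.

fl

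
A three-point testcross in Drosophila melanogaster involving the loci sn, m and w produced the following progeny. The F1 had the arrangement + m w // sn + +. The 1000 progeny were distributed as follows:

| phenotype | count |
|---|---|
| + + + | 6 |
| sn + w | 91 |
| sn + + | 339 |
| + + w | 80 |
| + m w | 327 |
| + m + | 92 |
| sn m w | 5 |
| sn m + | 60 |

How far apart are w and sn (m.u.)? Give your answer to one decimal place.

The two rarest classes, sn m w and + + +, are the double crossovers. Comparing them with the parentals, only the sn allele has switched, so sn is the middle locus and the order is m – sn – w.
Crossovers in the sn–w interval produce the single-crossover classes + m + and sn + w (92 + 91 = 183) plus the double crossovers (11).
RF(sn–w) = (183 + 11) / 1000 = 194/1000 = 0.1940 → 19.4 m.u.

19.4 m.u.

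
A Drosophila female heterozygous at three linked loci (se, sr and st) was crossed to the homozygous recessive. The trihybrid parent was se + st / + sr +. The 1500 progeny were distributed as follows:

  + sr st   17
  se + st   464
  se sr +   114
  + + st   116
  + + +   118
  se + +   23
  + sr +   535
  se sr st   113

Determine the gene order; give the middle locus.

The two rarest classes, se + + and + sr st, are the double crossovers. Comparing them with the parentals, only the st allele has switched, so st is the middle locus and the order is sr – st – se.

st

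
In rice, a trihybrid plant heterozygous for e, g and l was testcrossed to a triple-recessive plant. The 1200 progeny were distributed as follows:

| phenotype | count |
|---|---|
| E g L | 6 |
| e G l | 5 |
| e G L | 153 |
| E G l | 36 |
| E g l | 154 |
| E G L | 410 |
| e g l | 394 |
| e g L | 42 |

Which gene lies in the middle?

g

The two most frequent reciprocal classes, e g l and E G L, are the parental types, so the F1 was e g l / E G L.
The two rarest classes, e G l and E g L, are the double crossovers. Comparing them with the parentals, only the g allele has switched, so g is the middle locus and the order is l – g – e.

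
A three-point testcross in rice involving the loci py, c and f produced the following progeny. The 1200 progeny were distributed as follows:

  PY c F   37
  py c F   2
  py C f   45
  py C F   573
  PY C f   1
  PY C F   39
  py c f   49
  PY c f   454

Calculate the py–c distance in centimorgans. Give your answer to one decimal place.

7.6 centimorgans

The two most frequent reciprocal classes, PY c f and py C F, are the parental types, so the F1 was PY c f / py C F.
The two rarest classes, PY C f and py c F, are the double crossovers. Comparing them with the parentals, only the c allele has switched, so c is the middle locus and the order is py – c – f.
Crossovers in the py–c interval produce the single-crossover classes py c f and PY C F (49 + 39 = 88) plus the double crossovers (3).
RF(py–c) = (88 + 3) / 1200 = 91/1200 = 0.0758 → 7.6 centimorgans.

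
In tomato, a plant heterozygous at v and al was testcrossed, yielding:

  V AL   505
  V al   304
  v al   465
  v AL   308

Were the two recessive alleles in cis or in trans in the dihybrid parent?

cis

The two most frequent classes are V AL (505) and v al (465); these are the parental (non-recombinant) types.
So the F1 carried V AL on one chromosome and v al on the other — the recessive alleles are on the same chromosome (cis / coupling).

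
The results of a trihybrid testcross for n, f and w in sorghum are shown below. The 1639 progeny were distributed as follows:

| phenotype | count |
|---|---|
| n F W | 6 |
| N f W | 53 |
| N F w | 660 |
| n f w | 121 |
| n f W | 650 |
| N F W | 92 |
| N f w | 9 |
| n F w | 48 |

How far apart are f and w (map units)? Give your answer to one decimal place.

13.9 map units

The two most frequent reciprocal classes, N F w and n f W, are the parental types, so the F1 was N F w / n f W.
The two rarest classes, N f w and n F W, are the double crossovers. Comparing them with the parentals, only the f allele has switched, so f is the middle locus and the order is w – f – n.
Crossovers in the w–f interval produce the single-crossover classes N F W and n f w (92 + 121 = 213) plus the double crossovers (15).
RF(w–f) = (213 + 15) / 1639 = 228/1639 = 0.1391 → 13.9 map units.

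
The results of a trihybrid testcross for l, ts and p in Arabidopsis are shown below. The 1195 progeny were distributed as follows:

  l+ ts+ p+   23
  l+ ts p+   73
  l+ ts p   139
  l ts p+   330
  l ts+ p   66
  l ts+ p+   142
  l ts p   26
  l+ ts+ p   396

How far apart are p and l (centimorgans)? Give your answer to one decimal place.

The two most frequent reciprocal classes, l+ ts+ p and l ts p+, are the parental types, so the F1 was l+ ts+ p / l ts p+.
The two rarest classes, l+ ts+ p+ and l ts p, are the double crossovers. Comparing them with the parentals, only the p allele has switched, so p is the middle locus and the order is l – p – ts.
Crossovers in the l–p interval produce the single-crossover classes l ts+ p and l+ ts p+ (66 + 73 = 139) plus the double crossovers (49).
RF(l–p) = (139 + 49) / 1195 = 188/1195 = 0.1573 → 15.7 centimorgans.

15.7 centimorgans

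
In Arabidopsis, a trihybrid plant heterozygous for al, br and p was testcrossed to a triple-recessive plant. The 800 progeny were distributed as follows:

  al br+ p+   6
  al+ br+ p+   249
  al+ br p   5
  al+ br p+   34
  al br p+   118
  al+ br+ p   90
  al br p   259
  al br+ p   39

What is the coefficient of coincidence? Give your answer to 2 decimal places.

0.48

The two most frequent reciprocal classes, al br p and al+ br+ p+, are the parental types, so the F1 was al br p / al+ br+ p+.
The two rarest classes, al+ br p and al br+ p+, are the double crossovers. Comparing them with the parentals, only the al allele has switched, so al is the middle locus and the order is p – al – br.
p–al: (208 + 11)/800 = 0.2737; al–br: (73 + 11)/800 = 0.1050.
Expected DCO frequency = 0.2737 × 0.1050 ≈ 0.02874; observed = 11/800 ≈ 0.01375.
Coefficient of coincidence = 0.01375/0.02874 ≈ 0.48.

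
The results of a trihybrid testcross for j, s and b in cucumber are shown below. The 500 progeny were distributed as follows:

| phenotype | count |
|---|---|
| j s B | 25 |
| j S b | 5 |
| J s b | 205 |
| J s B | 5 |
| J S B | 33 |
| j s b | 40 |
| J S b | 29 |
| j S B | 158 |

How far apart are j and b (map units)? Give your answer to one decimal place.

16.6 map units

The two most frequent reciprocal classes, J s b and j S B, are the parental types, so the F1 was J s b / j S B.
The two rarest classes, J s B and j S b, are the double crossovers. Comparing them with the parentals, only the b allele has switched, so b is the middle locus and the order is j – b – s.
Crossovers in the j–b interval produce the single-crossover classes j s b and J S B (40 + 33 = 73) plus the double crossovers (10).
RF(j–b) = (73 + 10) / 500 = 83/500 = 0.1660 → 16.6 map units.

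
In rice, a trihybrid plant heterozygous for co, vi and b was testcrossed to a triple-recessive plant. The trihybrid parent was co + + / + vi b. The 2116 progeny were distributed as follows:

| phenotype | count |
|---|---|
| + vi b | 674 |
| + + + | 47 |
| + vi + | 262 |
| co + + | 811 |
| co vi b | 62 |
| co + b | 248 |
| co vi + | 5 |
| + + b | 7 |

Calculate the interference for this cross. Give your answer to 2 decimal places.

The two rarest classes, co vi + and + + b, are the double crossovers. Comparing them with the parentals, only the vi allele has switched, so vi is the middle locus and the order is co – vi – b.
co–vi: (109 + 12)/2116 = 0.0572; vi–b: (510 + 12)/2116 = 0.2467.
Expected DCO frequency = 0.0572 × 0.2467 ≈ 0.01411; observed = 12/2116 ≈ 0.00567.
Coefficient of coincidence = 0.00567/0.01411 ≈ 0.40; interference = 1 − 0.40 = 0.60.

0.60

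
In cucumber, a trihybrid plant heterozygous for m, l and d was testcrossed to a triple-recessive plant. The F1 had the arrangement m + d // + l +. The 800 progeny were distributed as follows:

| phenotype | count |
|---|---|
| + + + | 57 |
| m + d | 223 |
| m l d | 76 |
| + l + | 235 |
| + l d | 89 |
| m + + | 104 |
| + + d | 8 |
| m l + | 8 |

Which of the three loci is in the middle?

The two rarest classes, + + d and m l +, are the double crossovers. Comparing them with the parentals, only the m allele has switched, so m is the middle locus and the order is l – m – d.

m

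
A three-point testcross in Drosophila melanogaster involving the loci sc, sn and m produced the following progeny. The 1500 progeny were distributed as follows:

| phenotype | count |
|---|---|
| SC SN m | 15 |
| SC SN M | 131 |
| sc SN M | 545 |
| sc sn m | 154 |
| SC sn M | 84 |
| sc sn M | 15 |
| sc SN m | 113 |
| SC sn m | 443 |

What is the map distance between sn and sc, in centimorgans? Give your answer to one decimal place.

21.0 centimorgans

The two most frequent reciprocal classes, SC sn m and sc SN M, are the parental types, so the F1 was SC sn m / sc SN M.
The two rarest classes, SC SN m and sc sn M, are the double crossovers. Comparing them with the parentals, only the sn allele has switched, so sn is the middle locus and the order is m – sn – sc.
Crossovers in the sn–sc interval produce the single-crossover classes sc sn m and SC SN M (154 + 131 = 285) plus the double crossovers (30).
RF(sn–sc) = (285 + 30) / 1500 = 315/1500 = 0.2100 → 21.0 centimorgans.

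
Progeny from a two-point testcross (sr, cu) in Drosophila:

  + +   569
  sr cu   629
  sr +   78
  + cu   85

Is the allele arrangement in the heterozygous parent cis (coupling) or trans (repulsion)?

cis

The two most frequent classes are + + (569) and sr cu (629); these are the parental (non-recombinant) types.
So the F1 carried + + on one chromosome and sr cu on the other — the recessive alleles are on the same chromosome (cis / coupling).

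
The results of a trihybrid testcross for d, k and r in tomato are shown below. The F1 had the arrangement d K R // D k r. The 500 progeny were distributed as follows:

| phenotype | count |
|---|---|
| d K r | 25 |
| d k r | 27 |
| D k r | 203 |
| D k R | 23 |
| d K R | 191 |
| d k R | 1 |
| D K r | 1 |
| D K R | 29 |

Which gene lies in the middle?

The two rarest classes, d k R and D K r, are the double crossovers. Comparing them with the parentals, only the k allele has switched, so k is the middle locus and the order is d – k – r.

k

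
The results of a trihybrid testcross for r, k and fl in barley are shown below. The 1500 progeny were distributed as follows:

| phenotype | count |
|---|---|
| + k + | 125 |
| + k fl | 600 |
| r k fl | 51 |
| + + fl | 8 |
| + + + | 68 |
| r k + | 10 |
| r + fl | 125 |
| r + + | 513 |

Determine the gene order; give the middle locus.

The two most frequent reciprocal classes, r + + and + k fl, are the parental types, so the F1 was r + + / + k fl.
The two rarest classes, r k + and + + fl, are the double crossovers. Comparing them with the parentals, only the k allele has switched, so k is the middle locus and the order is r – k – fl.

k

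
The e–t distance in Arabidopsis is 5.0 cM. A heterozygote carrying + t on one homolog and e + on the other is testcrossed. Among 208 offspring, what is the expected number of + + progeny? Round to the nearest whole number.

5

A map distance of 5.0 cM corresponds to a recombination frequency of 0.050.
The F1 is + t / e +, so + + is a recombinant gamete class with expected frequency r/2 = 0.050/2 = 0.0250.
Expected number = 0.0250 × 208 = 5.20 ≈ 5.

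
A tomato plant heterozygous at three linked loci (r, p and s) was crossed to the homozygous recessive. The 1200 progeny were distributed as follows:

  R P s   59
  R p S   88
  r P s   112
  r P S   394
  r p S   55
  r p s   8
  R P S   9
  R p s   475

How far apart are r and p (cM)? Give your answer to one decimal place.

10.9 cM

The two most frequent reciprocal classes, r P S and R p s, are the parental types, so the F1 was r P S / R p s.
The two rarest classes, R P S and r p s, are the double crossovers. Comparing them with the parentals, only the r allele has switched, so r is the middle locus and the order is s – r – p.
Crossovers in the r–p interval produce the single-crossover classes r p S and R P s (55 + 59 = 114) plus the double crossovers (17).
RF(r–p) = (114 + 17) / 1200 = 131/1200 = 0.1092 → 10.9 cM.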